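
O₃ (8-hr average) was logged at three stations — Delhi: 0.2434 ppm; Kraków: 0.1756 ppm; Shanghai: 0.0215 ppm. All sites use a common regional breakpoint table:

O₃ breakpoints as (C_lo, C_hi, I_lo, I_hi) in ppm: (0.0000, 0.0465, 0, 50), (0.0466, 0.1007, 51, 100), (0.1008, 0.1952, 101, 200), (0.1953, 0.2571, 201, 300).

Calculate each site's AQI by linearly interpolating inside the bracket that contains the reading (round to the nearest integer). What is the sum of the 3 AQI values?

Delhi: 0.2434 lies in 0.1953–0.2571, so I_lo=201, I_hi=300, C_lo=0.1953, C_hi=0.2571.
(300−201)/(0.2571−0.1953) × (0.2434−0.1953) + 201 = 99/0.0618 × 0.0481 + 201 ≈ 278.05 → 278.
Kraków: 0.1756 ∈ [0.1008, 0.1952] ↔ index [101, 200].
101 + (0.1756−0.1008)·(200−101)/(0.1952−0.1008) = 101 + 0.0748·99/0.0944 ≈ 179.44, so AQI = 179.
Shanghai: row 0.0000–0.0465 (AQI 0–50). (50−0)·(0.0215−0.0000)/(0.0465−0.0000) + 0 = 50·0.0215/0.0465 + 0 ≈ 23.12 → 23.
AQIs: Delhi=278, Kraków=179, Shanghai=23. Sum = 278 + 179 + 23 = 480.

480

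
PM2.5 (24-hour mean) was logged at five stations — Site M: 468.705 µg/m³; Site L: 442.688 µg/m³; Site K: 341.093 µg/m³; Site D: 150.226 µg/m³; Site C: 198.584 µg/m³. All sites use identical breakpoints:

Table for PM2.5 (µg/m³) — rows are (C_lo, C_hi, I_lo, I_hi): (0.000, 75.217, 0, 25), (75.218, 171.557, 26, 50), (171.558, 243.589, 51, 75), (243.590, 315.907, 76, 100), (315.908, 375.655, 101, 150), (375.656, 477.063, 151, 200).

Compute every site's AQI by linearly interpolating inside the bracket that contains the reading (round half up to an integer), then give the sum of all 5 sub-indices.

606

Site M 468.705: bracket 375.656–477.063 → index 151–200; slope 49/101.407, offset 93.049.
AQI = 151 + 49/101.407·93.049 ≈ 195.96 ⇒ 196.
Site L: row 375.656–477.063 (AQI 151–200). (200−151)·(442.688−375.656)/(477.063−375.656) + 151 = 49·67.032/101.407 + 151 ≈ 183.39 → 183.
Site K: 341.093 ∈ [315.908, 375.655] ↔ index [101, 150].
101 + (341.093−315.908)·(150−101)/(375.655−315.908) = 101 + 25.185·49/59.747 ≈ 121.65, so AQI = 122.
Site D: 150.226 ∈ [75.218, 171.557] ↔ index [26, 50].
26 + (150.226−75.218)·(50−26)/(171.557−75.218) = 26 + 75.008·24/96.339 ≈ 44.69, so AQI = 45.
Site C: row 171.558–243.589 (AQI 51–75). (75−51)·(198.584−171.558)/(243.589−171.558) + 51 = 24·27.026/72.031 + 51 ≈ 60.00 → 60.
AQIs: Site M=196, Site L=183, Site K=122, Site D=45, Site C=60. Sum = 196 + 183 + 122 + 45 + 60 = 606.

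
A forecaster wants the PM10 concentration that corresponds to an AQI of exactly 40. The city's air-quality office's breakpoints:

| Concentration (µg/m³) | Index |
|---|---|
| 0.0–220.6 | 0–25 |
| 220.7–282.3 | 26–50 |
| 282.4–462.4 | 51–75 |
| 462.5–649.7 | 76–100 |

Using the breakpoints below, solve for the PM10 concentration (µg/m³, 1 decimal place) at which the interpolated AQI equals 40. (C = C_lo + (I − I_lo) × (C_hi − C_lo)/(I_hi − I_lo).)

256.6

AQI 40 lies in the 26–50 band, which corresponds to 220.7–282.3 µg/m³.
C = 220.7 + (40−26)×(282.3−220.7)/(50−26) = 220.7 + 14×61.6/24 ≈ 256.633 µg/m³ → 256.6 µg/m³ to 1 dp.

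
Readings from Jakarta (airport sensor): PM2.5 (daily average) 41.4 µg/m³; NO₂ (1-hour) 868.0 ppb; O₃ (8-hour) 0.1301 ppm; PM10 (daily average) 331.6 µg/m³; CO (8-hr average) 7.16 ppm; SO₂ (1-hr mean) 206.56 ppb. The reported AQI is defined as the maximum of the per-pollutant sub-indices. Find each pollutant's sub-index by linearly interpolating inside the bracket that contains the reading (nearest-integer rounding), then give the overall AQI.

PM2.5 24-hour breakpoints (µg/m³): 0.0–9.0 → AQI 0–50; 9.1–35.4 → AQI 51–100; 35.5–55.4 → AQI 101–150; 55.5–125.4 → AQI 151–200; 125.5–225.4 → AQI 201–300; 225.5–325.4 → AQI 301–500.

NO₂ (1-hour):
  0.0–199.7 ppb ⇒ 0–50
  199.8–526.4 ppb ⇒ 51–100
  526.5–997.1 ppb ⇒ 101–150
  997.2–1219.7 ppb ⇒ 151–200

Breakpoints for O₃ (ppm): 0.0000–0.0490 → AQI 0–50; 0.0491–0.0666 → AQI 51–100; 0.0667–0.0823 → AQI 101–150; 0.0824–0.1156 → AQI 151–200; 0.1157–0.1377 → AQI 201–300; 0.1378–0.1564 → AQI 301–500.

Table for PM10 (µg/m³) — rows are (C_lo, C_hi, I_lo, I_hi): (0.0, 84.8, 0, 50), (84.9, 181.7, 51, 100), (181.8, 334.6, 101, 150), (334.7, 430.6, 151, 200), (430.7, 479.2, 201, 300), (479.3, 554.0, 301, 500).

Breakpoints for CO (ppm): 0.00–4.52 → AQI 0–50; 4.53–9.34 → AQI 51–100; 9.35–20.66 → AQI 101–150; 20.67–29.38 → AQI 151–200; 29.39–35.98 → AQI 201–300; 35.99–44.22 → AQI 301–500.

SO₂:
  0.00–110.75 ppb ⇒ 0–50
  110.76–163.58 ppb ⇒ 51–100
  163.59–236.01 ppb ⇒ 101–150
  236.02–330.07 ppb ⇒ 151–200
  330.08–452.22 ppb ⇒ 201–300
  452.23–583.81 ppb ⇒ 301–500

PM2.5: 41.4 lies in 35.5–55.4, so I_lo=101, I_hi=150, C_lo=35.5, C_hi=55.4.
(150−101)/(55.4−35.5) × (41.4−35.5) + 101 = 49/19.9 × 5.9 + 101 ≈ 115.53 → 116.
NO₂: 868.0 lies in 526.5–997.1, so I_lo=101, I_hi=150, C_lo=526.5, C_hi=997.1.
(150−101)/(997.1−526.5) × (868.0−526.5) + 101 = 49/470.6 × 341.5 + 101 ≈ 136.56 → 137.
O₃: 0.1301 lies in 0.1157–0.1377, so I_lo=201, I_hi=300, C_lo=0.1157, C_hi=0.1377.
(300−201)/(0.1377−0.1157) × (0.1301−0.1157) + 201 = 99/0.0220 × 0.0144 + 201 ≈ 265.80 → 266.
PM10: 331.6 ∈ [181.8, 334.6] ↔ index [101, 150].
101 + (331.6−181.8)·(150−101)/(334.6−181.8) = 101 + 149.8·49/152.8 ≈ 149.04, so AQI = 149.
CO: 7.16 lies in 4.53–9.34, so I_lo=51, I_hi=100, C_lo=4.53, C_hi=9.34.
(100−51)/(9.34−4.53) × (7.16−4.53) + 51 = 49/4.81 × 2.63 + 51 ≈ 77.79 → 78.
SO₂: row 163.59–236.01 (AQI 101–150). (150−101)·(206.56−163.59)/(236.01−163.59) + 101 = 49·42.97/72.42 + 101 ≈ 130.07 → 130.
Sub-indices: PM2.5→116, NO₂→137, O₃→266, PM10→149, CO→78, SO₂→130. Overall AQI = max = 266; dominant pollutant is O₃.
AQI 266: Very Unhealthy.

266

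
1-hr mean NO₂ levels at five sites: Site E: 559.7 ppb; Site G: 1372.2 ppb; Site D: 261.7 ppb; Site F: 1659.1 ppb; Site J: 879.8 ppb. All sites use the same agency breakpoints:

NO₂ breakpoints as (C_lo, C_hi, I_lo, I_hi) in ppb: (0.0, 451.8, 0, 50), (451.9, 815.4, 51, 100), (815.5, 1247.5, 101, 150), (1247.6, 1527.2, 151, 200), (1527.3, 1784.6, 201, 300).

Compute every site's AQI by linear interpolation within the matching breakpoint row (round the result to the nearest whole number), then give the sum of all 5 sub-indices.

Site E: 559.7 ∈ [451.9, 815.4] ↔ index [51, 100].
51 + (559.7−451.9)·(100−51)/(815.4−451.9) = 51 + 107.8·49/363.5 ≈ 65.53, so AQI = 66.
Site G: row 1247.6–1527.2 (AQI 151–200). (200−151)·(1372.2−1247.6)/(1527.2−1247.6) + 151 = 49·124.6/279.6 + 151 ≈ 172.84 → 173.
Site D: row 0.0–451.8 (AQI 0–50). (50−0)·(261.7−0.0)/(451.8−0.0) + 0 = 50·261.7/451.8 + 0 ≈ 28.96 → 29.
Site F: 1659.1 lies in 1527.3–1784.6, so I_lo=201, I_hi=300, C_lo=1527.3, C_hi=1784.6.
(300−201)/(1784.6−1527.3) × (1659.1−1527.3) + 201 = 99/257.3 × 131.8 + 201 ≈ 251.71 → 252.
Site J: row 815.5–1247.5 (AQI 101–150). (150−101)·(879.8−815.5)/(1247.5−815.5) + 101 = 49·64.3/432.0 + 101 ≈ 108.29 → 108.
AQIs: Site E=66, Site G=173, Site D=29, Site F=252, Site J=108. Sum = 66 + 173 + 29 + 252 + 108 = 628.

628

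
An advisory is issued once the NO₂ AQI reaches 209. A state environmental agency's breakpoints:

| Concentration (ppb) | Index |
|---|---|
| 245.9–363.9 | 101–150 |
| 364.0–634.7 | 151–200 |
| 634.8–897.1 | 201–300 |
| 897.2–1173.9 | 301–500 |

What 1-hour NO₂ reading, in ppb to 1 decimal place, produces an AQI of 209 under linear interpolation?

AQI 209 lies in the 201–300 band, which corresponds to 634.8–897.1 ppb.
C = 634.8 + (209−201)×(897.1−634.8)/(300−201) = 634.8 + 8×262.3/99 ≈ 655.996 ppb → 656.0 ppb to 1 dp.

656.0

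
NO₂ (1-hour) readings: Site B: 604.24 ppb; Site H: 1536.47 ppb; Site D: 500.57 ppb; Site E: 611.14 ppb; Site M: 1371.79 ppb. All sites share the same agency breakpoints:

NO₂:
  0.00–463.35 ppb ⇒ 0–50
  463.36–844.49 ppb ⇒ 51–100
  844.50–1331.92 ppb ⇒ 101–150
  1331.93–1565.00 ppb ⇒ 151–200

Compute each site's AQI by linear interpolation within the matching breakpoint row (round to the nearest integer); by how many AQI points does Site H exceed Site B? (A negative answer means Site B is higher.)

125

Site B: 604.24 ∈ [463.36, 844.49] ↔ index [51, 100].
51 + (604.24−463.36)·(100−51)/(844.49−463.36) = 51 + 140.88·49/381.13 ≈ 69.11, so AQI = 69.
Site H 1536.47: bracket 1331.93–1565.00 → index 151–200; slope 49/233.07, offset 204.54.
AQI = 151 + 49/233.07·204.54 ≈ 194.00 ⇒ 194.
Site D: row 463.36–844.49 (AQI 51–100). (100−51)·(500.57−463.36)/(844.49−463.36) + 51 = 49·37.21/381.13 + 51 ≈ 55.78 → 56.
Site E: 611.14 ∈ [463.36, 844.49] ↔ index [51, 100].
51 + (611.14−463.36)·(100−51)/(844.49−463.36) = 51 + 147.78·49/381.13 ≈ 70.00, so AQI = 70.
Site M: 1371.79 lies in 1331.93–1565.00, so I_lo=151, I_hi=200, C_lo=1331.93, C_hi=1565.00.
(200−151)/(1565.00−1331.93) × (1371.79−1331.93) + 151 = 49/233.07 × 39.86 + 151 ≈ 159.38 → 159.
AQIs: Site B=69, Site H=194, Site D=56, Site E=70, Site M=159. Site H (194) − Site B (69) = 125.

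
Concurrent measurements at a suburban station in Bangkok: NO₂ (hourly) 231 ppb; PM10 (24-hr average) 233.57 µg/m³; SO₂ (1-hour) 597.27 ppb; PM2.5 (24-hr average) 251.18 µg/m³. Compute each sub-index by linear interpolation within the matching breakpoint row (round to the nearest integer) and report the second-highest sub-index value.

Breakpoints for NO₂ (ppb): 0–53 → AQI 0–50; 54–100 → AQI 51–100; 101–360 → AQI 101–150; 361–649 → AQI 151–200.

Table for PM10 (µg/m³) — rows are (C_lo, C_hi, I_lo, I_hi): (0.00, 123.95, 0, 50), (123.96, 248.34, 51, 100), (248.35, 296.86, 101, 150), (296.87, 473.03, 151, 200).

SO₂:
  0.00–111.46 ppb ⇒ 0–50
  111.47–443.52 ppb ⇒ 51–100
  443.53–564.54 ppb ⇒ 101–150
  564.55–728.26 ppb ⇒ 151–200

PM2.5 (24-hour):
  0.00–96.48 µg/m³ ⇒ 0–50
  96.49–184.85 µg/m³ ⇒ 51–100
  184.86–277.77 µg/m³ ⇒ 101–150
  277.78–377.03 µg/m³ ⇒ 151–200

NO₂: row 101–360 (AQI 101–150). (150−101)·(231−101)/(360−101) + 101 = 49·130/259 + 101 ≈ 125.59 → 126.
PM10: row 123.96–248.34 (AQI 51–100). (100−51)·(233.57−123.96)/(248.34−123.96) + 51 = 49·109.61/124.38 + 51 ≈ 94.18 → 94.
SO₂: 597.27 ∈ [564.55, 728.26] ↔ index [151, 200].
151 + (597.27−564.55)·(200−151)/(728.26−564.55) = 151 + 32.72·49/163.71 ≈ 160.79, so AQI = 161.
PM2.5: 251.18 ∈ [184.86, 277.77] ↔ index [101, 150].
101 + (251.18−184.86)·(150−101)/(277.77−184.86) = 101 + 66.32·49/92.91 ≈ 135.98, so AQI = 136.
Sub-indices: NO₂→126, PM10→94, SO₂→161, PM2.5→136. Ranked high→low: 161, 136, 126, 94. Second-highest sub-index = 136.

136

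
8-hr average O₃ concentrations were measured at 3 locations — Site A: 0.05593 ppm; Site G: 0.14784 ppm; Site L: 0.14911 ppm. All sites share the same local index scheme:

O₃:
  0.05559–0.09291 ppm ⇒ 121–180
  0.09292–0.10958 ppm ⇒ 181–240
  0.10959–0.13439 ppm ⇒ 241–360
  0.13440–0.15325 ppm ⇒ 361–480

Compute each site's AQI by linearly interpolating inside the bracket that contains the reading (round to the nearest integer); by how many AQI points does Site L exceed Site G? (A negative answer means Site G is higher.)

8

Site A 0.05593: bracket 0.05559–0.09291 → index 121–180; slope 59/0.03732, offset 0.00034.
AQI = 121 + 59/0.03732·0.00034 ≈ 121.54 ⇒ 122.
Site G: 0.14784 lies in 0.13440–0.15325, so I_lo=361, I_hi=480, C_lo=0.13440, C_hi=0.15325.
(480−361)/(0.15325−0.13440) × (0.14784−0.13440) + 361 = 119/0.01885 × 0.01344 + 361 ≈ 445.85 → 446.
Site L 0.14911: bracket 0.13440–0.15325 → index 361–480; slope 119/0.01885, offset 0.01471.
AQI = 361 + 119/0.01885·0.01471 ≈ 453.86 ⇒ 454.
AQIs: Site A=122, Site G=446, Site L=454. Site L (454) − Site G (446) = 8.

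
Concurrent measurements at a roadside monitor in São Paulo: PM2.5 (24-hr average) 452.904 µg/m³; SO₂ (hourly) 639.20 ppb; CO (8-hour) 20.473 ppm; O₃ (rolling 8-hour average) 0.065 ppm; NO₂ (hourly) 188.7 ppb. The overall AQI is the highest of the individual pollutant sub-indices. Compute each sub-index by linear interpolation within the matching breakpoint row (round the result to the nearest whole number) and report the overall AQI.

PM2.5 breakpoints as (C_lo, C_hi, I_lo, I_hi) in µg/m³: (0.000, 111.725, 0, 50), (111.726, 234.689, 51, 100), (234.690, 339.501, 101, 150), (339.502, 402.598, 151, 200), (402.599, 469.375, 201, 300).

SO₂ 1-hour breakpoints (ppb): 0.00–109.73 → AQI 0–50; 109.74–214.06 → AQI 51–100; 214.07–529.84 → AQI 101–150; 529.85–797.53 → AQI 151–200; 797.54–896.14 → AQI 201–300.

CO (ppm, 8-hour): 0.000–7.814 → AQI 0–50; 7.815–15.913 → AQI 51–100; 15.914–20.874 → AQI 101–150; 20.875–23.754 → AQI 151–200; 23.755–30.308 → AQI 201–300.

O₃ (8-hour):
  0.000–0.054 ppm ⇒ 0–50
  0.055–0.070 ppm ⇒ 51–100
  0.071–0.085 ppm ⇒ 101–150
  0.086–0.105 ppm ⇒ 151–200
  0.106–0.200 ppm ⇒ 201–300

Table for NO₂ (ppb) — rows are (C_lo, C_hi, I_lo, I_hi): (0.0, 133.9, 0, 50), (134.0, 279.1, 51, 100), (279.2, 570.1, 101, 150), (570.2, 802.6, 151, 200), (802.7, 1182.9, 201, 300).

276

PM2.5: row 402.599–469.375 (AQI 201–300). (300−201)·(452.904−402.599)/(469.375−402.599) + 201 = 99·50.305/66.776 + 201 ≈ 275.58 → 276.
SO₂: 639.20 lies in 529.85–797.53, so I_lo=151, I_hi=200, C_lo=529.85, C_hi=797.53.
(200−151)/(797.53−529.85) × (639.20−529.85) + 151 = 49/267.68 × 109.35 + 151 ≈ 171.02 → 171.
CO: 20.473 ∈ [15.914, 20.874] ↔ index [101, 150].
101 + (20.473−15.914)·(150−101)/(20.874−15.914) = 101 + 4.559·49/4.960 ≈ 146.04, so AQI = 146.
O₃ 0.065: bracket 0.055–0.070 → index 51–100; slope 49/0.015, offset 0.010.
AQI = 51 + 49/0.015·0.010 ≈ 83.67 ⇒ 84.
NO₂: 188.7 lies in 134.0–279.1, so I_lo=51, I_hi=100, C_lo=134.0, C_hi=279.1.
(100−51)/(279.1−134.0) × (188.7−134.0) + 51 = 49/145.1 × 54.7 + 51 ≈ 69.47 → 69.
Sub-indices: PM2.5→276, SO₂→171, CO→146, O₃→84, NO₂→69. Overall AQI = max = 276; dominant pollutant is PM2.5.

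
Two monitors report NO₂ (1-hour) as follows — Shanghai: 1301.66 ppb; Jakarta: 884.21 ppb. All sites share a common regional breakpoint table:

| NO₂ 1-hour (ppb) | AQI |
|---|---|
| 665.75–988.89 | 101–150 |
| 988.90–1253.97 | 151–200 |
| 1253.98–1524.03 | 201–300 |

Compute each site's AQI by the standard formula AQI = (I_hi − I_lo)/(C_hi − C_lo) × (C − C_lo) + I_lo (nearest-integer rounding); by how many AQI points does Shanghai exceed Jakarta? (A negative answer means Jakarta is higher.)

Shanghai 1301.66: bracket 1253.98–1524.03 → index 201–300; slope 99/270.05, offset 47.68.
AQI = 201 + 99/270.05·47.68 ≈ 218.48 ⇒ 218.
Jakarta: 884.21 ∈ [665.75, 988.89] ↔ index [101, 150].
101 + (884.21−665.75)·(150−101)/(988.89−665.75) = 101 + 218.46·49/323.14 ≈ 134.13, so AQI = 134.
AQIs: Shanghai=218, Jakarta=134. Shanghai (218) − Jakarta (134) = 84.

84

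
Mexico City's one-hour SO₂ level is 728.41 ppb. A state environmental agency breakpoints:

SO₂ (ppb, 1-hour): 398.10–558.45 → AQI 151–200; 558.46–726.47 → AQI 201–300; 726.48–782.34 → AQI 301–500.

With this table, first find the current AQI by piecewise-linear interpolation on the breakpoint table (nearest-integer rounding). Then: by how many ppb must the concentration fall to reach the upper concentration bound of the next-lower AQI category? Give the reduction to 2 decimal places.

SO₂: 728.41 ∈ [726.48, 782.34] ↔ index [301, 500].
301 + (728.41−726.48)·(500−301)/(782.34−726.48) = 301 + 1.93·199/55.86 ≈ 307.88, so AQI = 308.
Current AQI 308 is in the Hazardous range (301–500). The next-lower category tops out at AQI 300, whose upper concentration bound is 726.47 ppb.
Reduction needed = 728.41 − 726.47 = 1.94 ppb.

1.94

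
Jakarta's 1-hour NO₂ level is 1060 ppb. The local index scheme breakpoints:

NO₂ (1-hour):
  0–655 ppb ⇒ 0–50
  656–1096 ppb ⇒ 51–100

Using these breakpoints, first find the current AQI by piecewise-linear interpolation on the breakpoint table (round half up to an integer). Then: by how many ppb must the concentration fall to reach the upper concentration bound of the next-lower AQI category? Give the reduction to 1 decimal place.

NO₂: row 656–1096 (AQI 51–100). (100−51)·(1060−656)/(1096−656) + 51 = 49·404/440 + 51 ≈ 95.99 → 96.
Current AQI 96 is in the Moderate range (51–100). The next-lower category tops out at AQI 50, whose upper concentration bound is 655 ppb.
Reduction needed = 1060 − 655 = 405.0 ppb.

405.0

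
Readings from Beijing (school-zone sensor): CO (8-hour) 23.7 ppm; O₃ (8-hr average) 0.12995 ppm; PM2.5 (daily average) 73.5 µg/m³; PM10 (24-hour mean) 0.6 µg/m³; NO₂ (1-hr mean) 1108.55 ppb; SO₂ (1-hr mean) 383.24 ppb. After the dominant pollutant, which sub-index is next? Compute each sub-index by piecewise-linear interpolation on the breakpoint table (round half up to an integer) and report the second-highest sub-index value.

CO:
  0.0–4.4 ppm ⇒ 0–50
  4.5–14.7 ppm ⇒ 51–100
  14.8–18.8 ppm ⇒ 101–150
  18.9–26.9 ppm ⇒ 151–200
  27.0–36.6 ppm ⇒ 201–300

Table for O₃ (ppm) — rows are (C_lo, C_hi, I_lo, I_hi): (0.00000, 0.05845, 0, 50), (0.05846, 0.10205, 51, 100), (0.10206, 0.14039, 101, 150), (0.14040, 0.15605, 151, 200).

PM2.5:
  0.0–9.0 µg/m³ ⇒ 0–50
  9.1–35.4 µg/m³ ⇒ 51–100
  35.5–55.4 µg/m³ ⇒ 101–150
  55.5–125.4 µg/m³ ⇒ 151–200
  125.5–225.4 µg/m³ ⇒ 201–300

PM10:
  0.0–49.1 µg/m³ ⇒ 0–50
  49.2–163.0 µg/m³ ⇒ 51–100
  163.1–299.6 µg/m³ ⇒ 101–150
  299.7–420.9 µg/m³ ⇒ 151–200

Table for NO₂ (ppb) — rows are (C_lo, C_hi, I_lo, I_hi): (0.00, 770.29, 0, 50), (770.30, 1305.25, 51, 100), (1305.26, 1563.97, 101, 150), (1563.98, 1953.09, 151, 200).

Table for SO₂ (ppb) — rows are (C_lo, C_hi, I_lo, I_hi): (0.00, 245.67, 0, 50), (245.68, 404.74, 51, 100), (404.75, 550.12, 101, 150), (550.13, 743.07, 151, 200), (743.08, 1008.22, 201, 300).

164

CO: 23.7 lies in 18.9–26.9, so I_lo=151, I_hi=200, C_lo=18.9, C_hi=26.9.
(200−151)/(26.9−18.9) × (23.7−18.9) + 151 = 49/8.0 × 4.8 + 151 ≈ 180.40 → 180.
O₃: 0.12995 lies in 0.10206–0.14039, so I_lo=101, I_hi=150, C_lo=0.10206, C_hi=0.14039.
(150−101)/(0.14039−0.10206) × (0.12995−0.10206) + 101 = 49/0.03833 × 0.02789 + 101 ≈ 136.65 → 137.
PM2.5: row 55.5–125.4 (AQI 151–200). (200−151)·(73.5−55.5)/(125.4−55.5) + 151 = 49·18.0/69.9 + 151 ≈ 163.62 → 164.
PM10: 0.6 ∈ [0.0, 49.1] ↔ index [0, 50].
0 + (0.6−0.0)·(50−0)/(49.1−0.0) = 0 + 0.6·50/49.1 ≈ 0.61, so AQI = 1.
NO₂: row 770.30–1305.25 (AQI 51–100). (100−51)·(1108.55−770.30)/(1305.25−770.30) + 51 = 49·338.25/534.95 + 51 ≈ 81.98 → 82.
SO₂: row 245.68–404.74 (AQI 51–100). (100−51)·(383.24−245.68)/(404.74−245.68) + 51 = 49·137.56/159.06 + 51 ≈ 93.38 → 93.
Sub-indices: CO→180, O₃→137, PM2.5→164, PM10→1, NO₂→82, SO₂→93. Ranked high→low: 180, 164, 137, 93, 82, 1. Second-highest sub-index = 164.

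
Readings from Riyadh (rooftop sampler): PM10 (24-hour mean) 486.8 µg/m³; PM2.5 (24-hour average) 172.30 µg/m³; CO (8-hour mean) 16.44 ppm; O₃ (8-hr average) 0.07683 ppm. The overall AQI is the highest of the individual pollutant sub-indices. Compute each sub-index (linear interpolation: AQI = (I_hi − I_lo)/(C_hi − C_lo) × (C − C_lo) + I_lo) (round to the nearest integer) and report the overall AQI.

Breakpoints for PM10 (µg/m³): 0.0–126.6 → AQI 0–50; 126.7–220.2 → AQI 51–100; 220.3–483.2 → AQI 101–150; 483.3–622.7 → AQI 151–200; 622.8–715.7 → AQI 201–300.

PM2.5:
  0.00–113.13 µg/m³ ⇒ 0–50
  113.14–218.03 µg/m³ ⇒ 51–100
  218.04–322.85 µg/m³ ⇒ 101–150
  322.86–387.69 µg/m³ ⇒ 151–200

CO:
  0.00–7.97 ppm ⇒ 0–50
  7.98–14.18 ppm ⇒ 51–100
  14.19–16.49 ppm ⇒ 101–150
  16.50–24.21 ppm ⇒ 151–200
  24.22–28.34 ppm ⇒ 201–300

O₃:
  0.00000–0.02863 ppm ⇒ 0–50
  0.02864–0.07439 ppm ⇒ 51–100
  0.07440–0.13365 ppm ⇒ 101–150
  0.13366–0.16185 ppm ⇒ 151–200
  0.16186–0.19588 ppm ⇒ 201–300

152

PM10 486.8: bracket 483.3–622.7 → index 151–200; slope 49/139.4, offset 3.5.
AQI = 151 + 49/139.4·3.5 ≈ 152.23 ⇒ 152.
PM2.5: 172.30 ∈ [113.14, 218.03] ↔ index [51, 100].
51 + (172.30−113.14)·(100−51)/(218.03−113.14) = 51 + 59.16·49/104.89 ≈ 78.64, so AQI = 79.
CO: row 14.19–16.49 (AQI 101–150). (150−101)·(16.44−14.19)/(16.49−14.19) + 101 = 49·2.25/2.30 + 101 ≈ 148.93 → 149.
O₃: 0.07683 lies in 0.07440–0.13365, so I_lo=101, I_hi=150, C_lo=0.07440, C_hi=0.13365.
(150−101)/(0.13365−0.07440) × (0.07683−0.07440) + 101 = 49/0.05925 × 0.00243 + 101 ≈ 103.01 → 103.
Sub-indices: PM10→152, PM2.5→79, CO→149, O₃→103. Overall AQI = max = 152; dominant pollutant is PM10.
AQI 152: Unhealthy.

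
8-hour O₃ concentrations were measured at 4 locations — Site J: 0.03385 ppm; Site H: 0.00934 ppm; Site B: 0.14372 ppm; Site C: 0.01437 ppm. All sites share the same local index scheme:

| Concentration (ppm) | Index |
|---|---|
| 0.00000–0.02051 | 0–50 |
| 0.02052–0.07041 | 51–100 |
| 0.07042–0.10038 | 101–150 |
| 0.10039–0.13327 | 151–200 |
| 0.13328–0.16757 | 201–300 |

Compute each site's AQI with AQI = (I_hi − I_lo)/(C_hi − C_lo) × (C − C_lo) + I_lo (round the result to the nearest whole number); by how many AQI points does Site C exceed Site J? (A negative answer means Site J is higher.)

-29

Site J 0.03385: bracket 0.02052–0.07041 → index 51–100; slope 49/0.04989, offset 0.01333.
AQI = 51 + 49/0.04989·0.01333 ≈ 64.09 ⇒ 64.
Site H 0.00934: bracket 0.00000–0.02051 → index 0–50; slope 50/0.02051, offset 0.00934.
AQI = 0 + 50/0.02051·0.00934 ≈ 22.77 ⇒ 23.
Site B 0.14372: bracket 0.13328–0.16757 → index 201–300; slope 99/0.03429, offset 0.01044.
AQI = 201 + 99/0.03429·0.01044 ≈ 231.14 ⇒ 231.
Site C: 0.01437 ∈ [0.00000, 0.02051] ↔ index [0, 50].
0 + (0.01437−0.00000)·(50−0)/(0.02051−0.00000) = 0 + 0.01437·50/0.02051 ≈ 35.03, so AQI = 35.
AQIs: Site J=64, Site H=23, Site B=231, Site C=35. Site C (35) − Site J (64) = -29.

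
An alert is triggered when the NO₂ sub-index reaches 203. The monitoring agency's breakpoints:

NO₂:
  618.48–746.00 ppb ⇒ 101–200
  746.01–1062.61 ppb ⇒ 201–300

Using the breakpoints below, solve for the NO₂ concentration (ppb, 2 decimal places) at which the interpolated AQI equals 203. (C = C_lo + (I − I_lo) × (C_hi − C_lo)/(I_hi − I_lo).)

752.41

AQI 203 lies in the 201–300 band, which corresponds to 746.01–1062.61 ppb.
C = 746.01 + (203−201)×(1062.61−746.01)/(300−201) = 746.01 + 2×316.60/99 ≈ 752.4060 ppb → 752.41 ppb to 2 dp.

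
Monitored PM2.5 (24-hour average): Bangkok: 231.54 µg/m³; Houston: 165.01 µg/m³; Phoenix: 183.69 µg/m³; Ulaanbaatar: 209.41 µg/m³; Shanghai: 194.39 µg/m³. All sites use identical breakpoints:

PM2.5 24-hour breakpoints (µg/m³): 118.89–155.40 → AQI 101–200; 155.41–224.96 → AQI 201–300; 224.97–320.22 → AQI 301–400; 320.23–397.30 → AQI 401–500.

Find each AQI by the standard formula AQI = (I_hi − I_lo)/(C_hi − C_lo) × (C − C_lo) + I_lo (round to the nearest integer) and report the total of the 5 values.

Bangkok: 231.54 lies in 224.97–320.22, so I_lo=301, I_hi=400, C_lo=224.97, C_hi=320.22.
(400−301)/(320.22−224.97) × (231.54−224.97) + 301 = 99/95.25 × 6.57 + 301 ≈ 307.83 → 308.
Houston: 165.01 ∈ [155.41, 224.96] ↔ index [201, 300].
201 + (165.01−155.41)·(300−201)/(224.96−155.41) = 201 + 9.60·99/69.55 ≈ 214.66, so AQI = 215.
Phoenix: 183.69 ∈ [155.41, 224.96] ↔ index [201, 300].
201 + (183.69−155.41)·(300−201)/(224.96−155.41) = 201 + 28.28·99/69.55 ≈ 241.25, so AQI = 241.
Ulaanbaatar 209.41: bracket 155.41–224.96 → index 201–300; slope 99/69.55, offset 54.00.
AQI = 201 + 99/69.55·54.00 ≈ 277.87 ⇒ 278.
Shanghai: 194.39 lies in 155.41–224.96, so I_lo=201, I_hi=300, C_lo=155.41, C_hi=224.96.
(300−201)/(224.96−155.41) × (194.39−155.41) + 201 = 99/69.55 × 38.98 + 201 ≈ 256.49 → 256.
AQIs: Bangkok=308, Houston=215, Phoenix=241, Ulaanbaatar=278, Shanghai=256. Sum = 308 + 215 + 241 + 278 + 256 = 1298.

1298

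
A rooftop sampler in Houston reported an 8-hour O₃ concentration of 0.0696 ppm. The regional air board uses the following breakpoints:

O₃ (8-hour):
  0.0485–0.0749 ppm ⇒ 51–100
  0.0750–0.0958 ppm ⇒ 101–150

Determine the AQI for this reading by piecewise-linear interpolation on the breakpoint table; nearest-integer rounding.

O₃: 0.0696 lies in 0.0485–0.0749, so I_lo=51, I_hi=100, C_lo=0.0485, C_hi=0.0749.
(100−51)/(0.0749−0.0485) × (0.0696−0.0485) + 51 = 49/0.0264 × 0.0211 + 51 ≈ 90.16 → 90.

90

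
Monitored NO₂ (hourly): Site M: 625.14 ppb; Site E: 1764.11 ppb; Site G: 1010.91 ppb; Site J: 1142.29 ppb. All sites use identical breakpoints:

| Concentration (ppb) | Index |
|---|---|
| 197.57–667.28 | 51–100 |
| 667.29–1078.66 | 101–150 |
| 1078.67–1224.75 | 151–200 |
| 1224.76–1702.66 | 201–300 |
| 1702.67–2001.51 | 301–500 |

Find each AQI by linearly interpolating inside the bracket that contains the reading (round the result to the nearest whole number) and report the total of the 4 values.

Site M: row 197.57–667.28 (AQI 51–100). (100−51)·(625.14−197.57)/(667.28−197.57) + 51 = 49·427.57/469.71 + 51 ≈ 95.60 → 96.
Site E: 1764.11 ∈ [1702.67, 2001.51] ↔ index [301, 500].
301 + (1764.11−1702.67)·(500−301)/(2001.51−1702.67) = 301 + 61.44·199/298.84 ≈ 341.91, so AQI = 342.
Site G: 1010.91 ∈ [667.29, 1078.66] ↔ index [101, 150].
101 + (1010.91−667.29)·(150−101)/(1078.66−667.29) = 101 + 343.62·49/411.37 ≈ 141.93, so AQI = 142.
Site J: 1142.29 ∈ [1078.67, 1224.75] ↔ index [151, 200].
151 + (1142.29−1078.67)·(200−151)/(1224.75−1078.67) = 151 + 63.62·49/146.08 ≈ 172.34, so AQI = 172.
AQIs: Site M=96, Site E=342, Site G=142, Site J=172. Sum = 96 + 342 + 142 + 172 = 752.

752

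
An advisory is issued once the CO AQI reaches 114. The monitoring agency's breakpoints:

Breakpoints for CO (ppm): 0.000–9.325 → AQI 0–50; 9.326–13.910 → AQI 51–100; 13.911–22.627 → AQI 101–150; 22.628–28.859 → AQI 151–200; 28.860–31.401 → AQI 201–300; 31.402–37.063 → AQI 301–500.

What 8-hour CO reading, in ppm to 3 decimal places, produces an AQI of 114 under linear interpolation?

16.223

AQI 114 lies in the 101–150 band, which corresponds to 13.911–22.627 ppm.
C = 13.911 + (114−101)×(22.627−13.911)/(150−101) = 13.911 + 13×8.716/49 ≈ 16.22341 ppm → 16.223 ppm to 3 dp.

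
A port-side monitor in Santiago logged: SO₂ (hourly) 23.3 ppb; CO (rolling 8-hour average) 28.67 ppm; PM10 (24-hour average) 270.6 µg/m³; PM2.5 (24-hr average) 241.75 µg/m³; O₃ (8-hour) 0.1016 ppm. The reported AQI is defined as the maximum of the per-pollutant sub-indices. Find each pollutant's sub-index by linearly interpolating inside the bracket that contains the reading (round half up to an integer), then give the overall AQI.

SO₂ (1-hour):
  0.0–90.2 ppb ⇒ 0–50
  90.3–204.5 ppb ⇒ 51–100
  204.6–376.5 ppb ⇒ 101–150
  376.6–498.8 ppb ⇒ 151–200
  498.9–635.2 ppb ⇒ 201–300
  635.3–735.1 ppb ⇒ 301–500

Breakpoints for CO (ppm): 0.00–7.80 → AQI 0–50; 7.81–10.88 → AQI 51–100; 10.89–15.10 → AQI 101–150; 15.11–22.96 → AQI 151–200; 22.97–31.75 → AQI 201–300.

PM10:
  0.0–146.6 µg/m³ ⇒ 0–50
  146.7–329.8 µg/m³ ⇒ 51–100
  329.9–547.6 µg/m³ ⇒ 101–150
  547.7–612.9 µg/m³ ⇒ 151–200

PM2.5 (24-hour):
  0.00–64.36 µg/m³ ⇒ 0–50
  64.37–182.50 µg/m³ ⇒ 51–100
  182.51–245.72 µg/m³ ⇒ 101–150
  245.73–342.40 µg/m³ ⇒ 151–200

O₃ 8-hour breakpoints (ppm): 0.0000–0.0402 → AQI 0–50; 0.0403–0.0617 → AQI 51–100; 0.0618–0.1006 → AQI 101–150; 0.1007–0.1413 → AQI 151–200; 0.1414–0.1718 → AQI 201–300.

265

SO₂: row 0.0–90.2 (AQI 0–50). (50−0)·(23.3−0.0)/(90.2−0.0) + 0 = 50·23.3/90.2 + 0 ≈ 12.92 → 13.
CO: row 22.97–31.75 (AQI 201–300). (300−201)·(28.67−22.97)/(31.75−22.97) + 201 = 99·5.70/8.78 + 201 ≈ 265.27 → 265.
PM10 270.6: bracket 146.7–329.8 → index 51–100; slope 49/183.1, offset 123.9.
AQI = 51 + 49/183.1·123.9 ≈ 84.16 ⇒ 84.
PM2.5: 241.75 lies in 182.51–245.72, so I_lo=101, I_hi=150, C_lo=182.51, C_hi=245.72.
(150−101)/(245.72−182.51) × (241.75−182.51) + 101 = 49/63.21 × 59.24 + 101 ≈ 146.92 → 147.
O₃: row 0.1007–0.1413 (AQI 151–200). (200−151)·(0.1016−0.1007)/(0.1413−0.1007) + 151 = 49·0.0009/0.0406 + 151 ≈ 152.09 → 152.
Sub-indices: SO₂→13, CO→265, PM10→84, PM2.5→147, O₃→152. Overall AQI = max = 265; dominant pollutant is CO.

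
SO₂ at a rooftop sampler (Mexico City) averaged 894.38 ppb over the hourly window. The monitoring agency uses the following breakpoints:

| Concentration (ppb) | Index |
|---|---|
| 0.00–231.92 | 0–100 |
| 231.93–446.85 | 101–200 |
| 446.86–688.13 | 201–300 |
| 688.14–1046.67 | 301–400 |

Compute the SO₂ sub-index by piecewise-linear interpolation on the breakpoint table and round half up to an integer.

358

SO₂: row 688.14–1046.67 (AQI 301–400). (400−301)·(894.38−688.14)/(1046.67−688.14) + 301 = 99·206.24/358.53 + 301 ≈ 357.95 → 358.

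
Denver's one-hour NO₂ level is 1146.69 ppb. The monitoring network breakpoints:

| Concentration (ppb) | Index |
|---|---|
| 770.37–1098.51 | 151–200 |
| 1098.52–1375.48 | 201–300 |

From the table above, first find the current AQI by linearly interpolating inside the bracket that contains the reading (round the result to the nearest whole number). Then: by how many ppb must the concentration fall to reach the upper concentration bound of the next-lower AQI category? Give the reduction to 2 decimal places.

48.18

NO₂ 1146.69: bracket 1098.52–1375.48 → index 201–300; slope 99/276.96, offset 48.17.
AQI = 201 + 99/276.96·48.17 ≈ 218.22 ⇒ 218.
Current AQI 218 is in the Very Unhealthy range (201–300). The next-lower category tops out at AQI 200, whose upper concentration bound is 1098.51 ppb.
Reduction needed = 1146.69 − 1098.51 = 48.18 ppb.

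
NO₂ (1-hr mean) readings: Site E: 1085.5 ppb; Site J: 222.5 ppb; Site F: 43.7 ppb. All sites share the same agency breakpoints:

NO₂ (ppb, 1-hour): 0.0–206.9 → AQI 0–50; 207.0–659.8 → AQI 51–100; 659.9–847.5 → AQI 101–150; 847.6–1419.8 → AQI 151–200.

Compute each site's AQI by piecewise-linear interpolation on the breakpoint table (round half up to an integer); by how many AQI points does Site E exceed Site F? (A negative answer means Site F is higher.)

160

Site E: 1085.5 lies in 847.6–1419.8, so I_lo=151, I_hi=200, C_lo=847.6, C_hi=1419.8.
(200−151)/(1419.8−847.6) × (1085.5−847.6) + 151 = 49/572.2 × 237.9 + 151 ≈ 171.37 → 171.
Site J 222.5: bracket 207.0–659.8 → index 51–100; slope 49/452.8, offset 15.5.
AQI = 51 + 49/452.8·15.5 ≈ 52.68 ⇒ 53.
Site F: row 0.0–206.9 (AQI 0–50). (50−0)·(43.7−0.0)/(206.9−0.0) + 0 = 50·43.7/206.9 + 0 ≈ 10.56 → 11.
AQIs: Site E=171, Site J=53, Site F=11. Site E (171) − Site F (11) = 160.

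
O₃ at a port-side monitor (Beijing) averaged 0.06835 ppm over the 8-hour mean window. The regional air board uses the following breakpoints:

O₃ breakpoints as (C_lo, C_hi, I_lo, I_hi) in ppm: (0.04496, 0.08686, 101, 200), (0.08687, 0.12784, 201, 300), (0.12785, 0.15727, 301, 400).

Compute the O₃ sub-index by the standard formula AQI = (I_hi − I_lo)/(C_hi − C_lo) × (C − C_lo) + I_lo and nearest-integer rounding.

156

O₃: 0.06835 ∈ [0.04496, 0.08686] ↔ index [101, 200].
101 + (0.06835−0.04496)·(200−101)/(0.08686−0.04496) = 101 + 0.02339·99/0.04190 ≈ 156.27, so AQI = 156.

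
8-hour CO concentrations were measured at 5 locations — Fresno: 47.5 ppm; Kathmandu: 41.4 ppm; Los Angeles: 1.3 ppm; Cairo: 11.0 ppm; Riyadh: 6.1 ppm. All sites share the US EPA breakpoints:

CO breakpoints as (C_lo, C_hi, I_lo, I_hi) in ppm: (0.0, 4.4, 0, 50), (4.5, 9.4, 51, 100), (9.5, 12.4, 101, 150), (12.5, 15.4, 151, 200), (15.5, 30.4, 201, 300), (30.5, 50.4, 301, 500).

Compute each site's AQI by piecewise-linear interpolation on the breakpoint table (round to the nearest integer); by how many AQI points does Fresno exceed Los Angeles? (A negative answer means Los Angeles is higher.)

Fresno: 47.5 lies in 30.5–50.4, so I_lo=301, I_hi=500, C_lo=30.5, C_hi=50.4.
(500−301)/(50.4−30.5) × (47.5−30.5) + 301 = 199/19.9 × 17.0 + 301 ≈ 471.00 → 471.
Kathmandu 41.4: bracket 30.5–50.4 → index 301–500; slope 199/19.9, offset 10.9.
AQI = 301 + 199/19.9·10.9 ≈ 410.00 ⇒ 410.
Los Angeles: 1.3 ∈ [0.0, 4.4] ↔ index [0, 50].
0 + (1.3−0.0)·(50−0)/(4.4−0.0) = 0 + 1.3·50/4.4 ≈ 14.77, so AQI = 15.
Cairo: 11.0 lies in 9.5–12.4, so I_lo=101, I_hi=150, C_lo=9.5, C_hi=12.4.
(150−101)/(12.4−9.5) × (11.0−9.5) + 101 = 49/2.9 × 1.5 + 101 ≈ 126.34 → 126.
Riyadh: row 4.5–9.4 (AQI 51–100). (100−51)·(6.1−4.5)/(9.4−4.5) + 51 = 49·1.6/4.9 + 51 ≈ 67.00 → 67.
AQIs: Fresno=471, Kathmandu=410, Los Angeles=15, Cairo=126, Riyadh=67. Fresno (471) − Los Angeles (15) = 456.

456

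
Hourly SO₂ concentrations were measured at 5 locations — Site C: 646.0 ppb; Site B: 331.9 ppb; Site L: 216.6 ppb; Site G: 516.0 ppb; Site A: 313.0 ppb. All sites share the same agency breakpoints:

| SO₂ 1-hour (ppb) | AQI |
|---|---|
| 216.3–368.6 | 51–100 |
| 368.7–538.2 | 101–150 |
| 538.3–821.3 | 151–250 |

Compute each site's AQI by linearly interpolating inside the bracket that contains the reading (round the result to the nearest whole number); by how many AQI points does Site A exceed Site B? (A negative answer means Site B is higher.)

-6

Site C: row 538.3–821.3 (AQI 151–250). (250−151)·(646.0−538.3)/(821.3−538.3) + 151 = 99·107.7/283.0 + 151 ≈ 188.68 → 189.
Site B: row 216.3–368.6 (AQI 51–100). (100−51)·(331.9−216.3)/(368.6−216.3) + 51 = 49·115.6/152.3 + 51 ≈ 88.19 → 88.
Site L 216.6: bracket 216.3–368.6 → index 51–100; slope 49/152.3, offset 0.3.
AQI = 51 + 49/152.3·0.3 ≈ 51.10 ⇒ 51.
Site G: row 368.7–538.2 (AQI 101–150). (150−101)·(516.0−368.7)/(538.2−368.7) + 101 = 49·147.3/169.5 + 101 ≈ 143.58 → 144.
Site A: 313.0 ∈ [216.3, 368.6] ↔ index [51, 100].
51 + (313.0−216.3)·(100−51)/(368.6−216.3) = 51 + 96.7·49/152.3 ≈ 82.11, so AQI = 82.
AQIs: Site C=189, Site B=88, Site L=51, Site G=144, Site A=82. Site A (82) − Site B (88) = -6.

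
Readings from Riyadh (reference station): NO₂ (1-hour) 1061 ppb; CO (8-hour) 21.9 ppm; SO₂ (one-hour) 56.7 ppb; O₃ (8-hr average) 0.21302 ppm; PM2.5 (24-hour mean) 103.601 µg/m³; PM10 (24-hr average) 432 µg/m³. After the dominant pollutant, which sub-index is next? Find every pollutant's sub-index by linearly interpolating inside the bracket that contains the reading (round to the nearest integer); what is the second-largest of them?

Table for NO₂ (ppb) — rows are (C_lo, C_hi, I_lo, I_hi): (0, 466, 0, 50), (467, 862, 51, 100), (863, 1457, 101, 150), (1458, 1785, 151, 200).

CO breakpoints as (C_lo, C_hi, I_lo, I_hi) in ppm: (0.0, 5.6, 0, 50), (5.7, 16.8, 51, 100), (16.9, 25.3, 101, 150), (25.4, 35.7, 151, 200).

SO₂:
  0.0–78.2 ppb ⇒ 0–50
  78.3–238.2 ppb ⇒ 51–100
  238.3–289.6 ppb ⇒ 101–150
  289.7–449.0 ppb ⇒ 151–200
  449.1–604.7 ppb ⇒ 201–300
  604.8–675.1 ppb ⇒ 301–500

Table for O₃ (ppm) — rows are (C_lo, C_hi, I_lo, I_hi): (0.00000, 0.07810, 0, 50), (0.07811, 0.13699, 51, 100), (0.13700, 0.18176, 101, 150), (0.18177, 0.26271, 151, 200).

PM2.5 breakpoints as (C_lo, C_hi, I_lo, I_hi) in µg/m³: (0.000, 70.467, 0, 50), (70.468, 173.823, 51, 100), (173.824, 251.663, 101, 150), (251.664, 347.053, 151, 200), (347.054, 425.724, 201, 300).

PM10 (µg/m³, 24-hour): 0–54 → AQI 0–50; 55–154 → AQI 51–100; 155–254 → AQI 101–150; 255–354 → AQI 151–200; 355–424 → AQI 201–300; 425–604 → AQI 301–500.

NO₂ 1061: bracket 863–1457 → index 101–150; slope 49/594, offset 198.
AQI = 101 + 49/594·198 ≈ 117.33 ⇒ 117.
CO: 21.9 ∈ [16.9, 25.3] ↔ index [101, 150].
101 + (21.9−16.9)·(150−101)/(25.3−16.9) = 101 + 5.0·49/8.4 ≈ 130.17, so AQI = 130.
SO₂: 56.7 ∈ [0.0, 78.2] ↔ index [0, 50].
0 + (56.7−0.0)·(50−0)/(78.2−0.0) = 0 + 56.7·50/78.2 ≈ 36.25, so AQI = 36.
O₃: 0.21302 ∈ [0.18177, 0.26271] ↔ index [151, 200].
151 + (0.21302−0.18177)·(200−151)/(0.26271−0.18177) = 151 + 0.03125·49/0.08094 ≈ 169.92, so AQI = 170.
PM2.5: 103.601 ∈ [70.468, 173.823] ↔ index [51, 100].
51 + (103.601−70.468)·(100−51)/(173.823−70.468) = 51 + 33.133·49/103.355 ≈ 66.71, so AQI = 67.
PM10: row 425–604 (AQI 301–500). (500−301)·(432−425)/(604−425) + 301 = 199·7/179 + 301 ≈ 308.78 → 309.
Sub-indices: NO₂→117, CO→130, SO₂→36, O₃→170, PM2.5→67, PM10→309. Ranked high→low: 309, 170, 130, 117, 67, 36. Second-highest sub-index = 170.

170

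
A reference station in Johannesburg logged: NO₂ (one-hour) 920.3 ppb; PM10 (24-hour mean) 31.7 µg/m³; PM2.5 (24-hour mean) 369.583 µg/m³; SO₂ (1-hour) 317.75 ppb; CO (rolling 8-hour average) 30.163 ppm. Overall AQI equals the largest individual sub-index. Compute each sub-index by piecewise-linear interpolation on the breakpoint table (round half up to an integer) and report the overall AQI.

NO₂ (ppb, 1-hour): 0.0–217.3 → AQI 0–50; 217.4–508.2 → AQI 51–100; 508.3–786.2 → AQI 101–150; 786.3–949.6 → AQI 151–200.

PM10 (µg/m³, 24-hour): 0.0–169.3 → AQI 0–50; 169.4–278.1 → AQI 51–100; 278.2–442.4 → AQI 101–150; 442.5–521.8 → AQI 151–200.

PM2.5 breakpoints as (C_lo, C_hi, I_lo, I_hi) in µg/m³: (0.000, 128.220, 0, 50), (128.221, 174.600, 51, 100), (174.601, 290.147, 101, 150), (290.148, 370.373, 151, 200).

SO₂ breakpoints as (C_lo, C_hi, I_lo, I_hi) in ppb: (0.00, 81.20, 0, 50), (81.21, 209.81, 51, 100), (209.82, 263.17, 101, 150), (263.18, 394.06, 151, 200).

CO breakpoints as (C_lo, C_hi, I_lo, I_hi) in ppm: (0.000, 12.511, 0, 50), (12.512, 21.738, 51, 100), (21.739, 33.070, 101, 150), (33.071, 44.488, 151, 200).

200

NO₂: 920.3 lies in 786.3–949.6, so I_lo=151, I_hi=200, C_lo=786.3, C_hi=949.6.
(200−151)/(949.6−786.3) × (920.3−786.3) + 151 = 49/163.3 × 134.0 + 151 ≈ 191.21 → 191.
PM10: 31.7 lies in 0.0–169.3, so I_lo=0, I_hi=50, C_lo=0.0, C_hi=169.3.
(50−0)/(169.3−0.0) × (31.7−0.0) + 0 = 50/169.3 × 31.7 + 0 ≈ 9.36 → 9.
PM2.5: 369.583 ∈ [290.148, 370.373] ↔ index [151, 200].
151 + (369.583−290.148)·(200−151)/(370.373−290.148) = 151 + 79.435·49/80.225 ≈ 199.52, so AQI = 200.
SO₂ 317.75: bracket 263.18–394.06 → index 151–200; slope 49/130.88, offset 54.57.
AQI = 151 + 49/130.88·54.57 ≈ 171.43 ⇒ 171.
CO 30.163: bracket 21.739–33.070 → index 101–150; slope 49/11.331, offset 8.424.
AQI = 101 + 49/11.331·8.424 ≈ 137.43 ⇒ 137.
Sub-indices: NO₂→191, PM10→9, PM2.5→200, SO₂→171, CO→137. Overall AQI = max = 200; dominant pollutant is PM2.5.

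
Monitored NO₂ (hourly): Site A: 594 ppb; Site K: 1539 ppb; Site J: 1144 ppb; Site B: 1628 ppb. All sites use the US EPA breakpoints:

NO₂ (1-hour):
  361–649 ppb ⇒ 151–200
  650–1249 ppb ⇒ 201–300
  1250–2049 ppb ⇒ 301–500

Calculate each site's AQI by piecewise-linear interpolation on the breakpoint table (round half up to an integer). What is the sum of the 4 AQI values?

1242

Site A 594: bracket 361–649 → index 151–200; slope 49/288, offset 233.
AQI = 151 + 49/288·233 ≈ 190.64 ⇒ 191.
Site K: 1539 ∈ [1250, 2049] ↔ index [301, 500].
301 + (1539−1250)·(500−301)/(2049−1250) = 301 + 289·199/799 ≈ 372.98, so AQI = 373.
Site J 1144: bracket 650–1249 → index 201–300; slope 99/599, offset 494.
AQI = 201 + 99/599·494 ≈ 282.65 ⇒ 283.
Site B 1628: bracket 1250–2049 → index 301–500; slope 199/799, offset 378.
AQI = 301 + 199/799·378 ≈ 395.15 ⇒ 395.
AQIs: Site A=191, Site K=373, Site J=283, Site B=395. Sum = 191 + 373 + 283 + 395 = 1242.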